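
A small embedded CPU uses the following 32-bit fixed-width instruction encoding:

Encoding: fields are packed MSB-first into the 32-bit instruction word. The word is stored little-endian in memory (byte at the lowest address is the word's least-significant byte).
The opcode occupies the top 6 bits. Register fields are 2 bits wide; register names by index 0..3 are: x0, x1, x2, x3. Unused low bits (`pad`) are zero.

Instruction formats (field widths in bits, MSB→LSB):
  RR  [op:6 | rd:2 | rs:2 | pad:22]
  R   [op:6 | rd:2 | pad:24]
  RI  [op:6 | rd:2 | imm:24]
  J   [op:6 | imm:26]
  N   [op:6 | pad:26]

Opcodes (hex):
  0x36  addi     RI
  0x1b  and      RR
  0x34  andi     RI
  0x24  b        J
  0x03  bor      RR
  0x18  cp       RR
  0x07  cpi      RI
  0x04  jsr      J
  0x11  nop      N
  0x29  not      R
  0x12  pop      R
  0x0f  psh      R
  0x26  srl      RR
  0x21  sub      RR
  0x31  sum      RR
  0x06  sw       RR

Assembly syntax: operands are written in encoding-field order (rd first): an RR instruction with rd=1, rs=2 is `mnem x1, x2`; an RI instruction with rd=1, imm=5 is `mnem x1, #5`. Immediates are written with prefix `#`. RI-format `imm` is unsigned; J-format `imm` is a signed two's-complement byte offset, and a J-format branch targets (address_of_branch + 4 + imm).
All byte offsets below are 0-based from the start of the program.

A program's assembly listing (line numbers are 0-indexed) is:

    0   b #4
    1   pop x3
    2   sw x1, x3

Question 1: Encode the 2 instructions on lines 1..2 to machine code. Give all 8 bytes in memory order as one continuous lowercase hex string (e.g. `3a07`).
line 1 (pop): pack op=0x12:6|rd=3:2|pad=0:24 = 0x4b000000; little→ 00 00 00 4b
line 2 (sw): pack op=0x6:6|rd=1:2|rs=3:2|pad=0:22 = 0x19c00000; little→ 00 00 c0 19

0000004b0000c019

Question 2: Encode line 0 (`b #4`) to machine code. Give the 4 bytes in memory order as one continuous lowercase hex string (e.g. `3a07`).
line 0 (b): pack op=0x24:6|imm=4:26 = 0x90000004; little→ 04 00 00 90

04000090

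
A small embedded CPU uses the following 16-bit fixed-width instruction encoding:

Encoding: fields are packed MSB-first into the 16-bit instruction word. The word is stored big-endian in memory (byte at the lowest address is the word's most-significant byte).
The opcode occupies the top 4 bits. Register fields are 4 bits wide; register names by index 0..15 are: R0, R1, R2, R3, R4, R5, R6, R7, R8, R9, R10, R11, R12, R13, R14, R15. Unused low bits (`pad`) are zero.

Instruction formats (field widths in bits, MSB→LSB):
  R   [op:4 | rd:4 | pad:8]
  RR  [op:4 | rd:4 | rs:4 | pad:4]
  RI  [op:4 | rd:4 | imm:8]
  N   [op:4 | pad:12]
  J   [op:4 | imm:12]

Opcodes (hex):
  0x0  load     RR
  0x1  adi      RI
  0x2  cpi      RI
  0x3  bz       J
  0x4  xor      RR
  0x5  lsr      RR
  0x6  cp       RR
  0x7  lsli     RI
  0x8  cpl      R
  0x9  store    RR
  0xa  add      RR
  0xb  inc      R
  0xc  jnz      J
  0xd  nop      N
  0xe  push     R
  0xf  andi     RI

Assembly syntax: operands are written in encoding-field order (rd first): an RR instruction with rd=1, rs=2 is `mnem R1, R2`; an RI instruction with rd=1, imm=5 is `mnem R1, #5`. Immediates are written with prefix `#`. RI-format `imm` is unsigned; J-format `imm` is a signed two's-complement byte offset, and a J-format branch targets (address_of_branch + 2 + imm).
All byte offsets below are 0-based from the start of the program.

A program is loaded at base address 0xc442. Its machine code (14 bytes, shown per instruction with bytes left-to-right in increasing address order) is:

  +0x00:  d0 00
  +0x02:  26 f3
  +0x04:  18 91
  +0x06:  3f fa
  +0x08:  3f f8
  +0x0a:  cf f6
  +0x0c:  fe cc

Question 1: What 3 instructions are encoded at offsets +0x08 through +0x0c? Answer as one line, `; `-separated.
bz #-8; jnz #-10; andi R14, #204

off 0x08: read 3f f8 as big → 0x3ff8
  opcode bits[15:12]=0x3: bz/J
  imm: (w>>0)&0xfff=0xff8 (s12→-8) → #-8
off 0x0a: read cf f6 as big → 0xcff6
  opcode bits[15:12]=0xc: jnz/J
  imm: (w>>0)&0xfff=0xff6 (s12→-10) → #-10
off 0x0c: read fe cc as big → 0xfecc
  opcode bits[15:12]=0xf: andi/RI
  rd: (w>>8)&0xf=0xe → R14
  imm: (w>>0)&0xff=0xcc → #204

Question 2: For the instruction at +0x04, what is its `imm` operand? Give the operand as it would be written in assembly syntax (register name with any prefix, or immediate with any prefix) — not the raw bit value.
#145

@+04  big-endian(18 91) = 0x1891
  opcode bits[15:12]=0x1: adi/RI
  rd: (w>>8)&0xf=0x8 → R8
  imm: (w>>0)&0xff=0x91 → #145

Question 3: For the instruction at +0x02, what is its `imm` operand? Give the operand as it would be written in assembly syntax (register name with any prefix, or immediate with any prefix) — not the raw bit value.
#243

@+02  big-endian(26 f3) = 0x26f3
  opcode bits[15:12]=0x2: cpi/RI
  [11:8] rd=6 = R6
  [7:0] imm=243 = #243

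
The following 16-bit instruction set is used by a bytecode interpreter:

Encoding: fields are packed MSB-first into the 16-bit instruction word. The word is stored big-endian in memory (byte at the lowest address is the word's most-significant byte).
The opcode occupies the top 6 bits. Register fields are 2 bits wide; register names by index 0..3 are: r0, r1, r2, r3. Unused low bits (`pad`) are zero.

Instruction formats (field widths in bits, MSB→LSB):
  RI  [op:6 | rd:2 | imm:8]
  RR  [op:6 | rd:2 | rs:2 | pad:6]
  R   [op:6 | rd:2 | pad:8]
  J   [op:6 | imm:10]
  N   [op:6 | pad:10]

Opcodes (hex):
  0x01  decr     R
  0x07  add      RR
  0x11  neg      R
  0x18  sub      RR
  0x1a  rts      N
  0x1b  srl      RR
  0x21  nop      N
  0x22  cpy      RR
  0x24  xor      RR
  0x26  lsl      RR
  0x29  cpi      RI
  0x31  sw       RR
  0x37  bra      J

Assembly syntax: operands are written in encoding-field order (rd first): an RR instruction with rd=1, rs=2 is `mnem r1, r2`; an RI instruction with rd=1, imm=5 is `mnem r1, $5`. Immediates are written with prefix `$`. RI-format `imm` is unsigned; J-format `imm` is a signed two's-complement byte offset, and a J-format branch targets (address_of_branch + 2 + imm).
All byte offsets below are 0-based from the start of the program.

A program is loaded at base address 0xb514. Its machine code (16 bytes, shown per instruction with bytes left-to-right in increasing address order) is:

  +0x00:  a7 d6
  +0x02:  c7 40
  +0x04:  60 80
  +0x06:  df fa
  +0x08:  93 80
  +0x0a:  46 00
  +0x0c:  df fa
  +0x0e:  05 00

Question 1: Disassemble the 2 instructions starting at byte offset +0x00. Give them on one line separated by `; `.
+0x00: a7 d6 ⇒ word 0xa7d6 (big)
  op=0xa7d6>>10=0x29 ⇒ cpi (RI)
  rd@[9:8]=0x3 ⇒ r3
  imm@[7:0]=0xd6 ⇒ $214
+0x02: c7 40 ⇒ word 0xc740 (big)
  op=0xc740>>10=0x31 ⇒ sw (RR)
  rd@[9:8]=0x3 ⇒ r3
  rs@[7:6]=0x1 ⇒ r1

cpi r3, $214; sw r3, r1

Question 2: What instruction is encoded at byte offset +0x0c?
bra $-6

@+0c  big-endian(df fa) = 0xdffa
  op=0xdffa>>10=0x37 ⇒ bra (J)
  [9:0] imm=1018 (s10→-6) = $-6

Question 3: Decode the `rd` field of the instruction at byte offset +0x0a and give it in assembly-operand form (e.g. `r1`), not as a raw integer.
+0x0a: 46 00 ⇒ word 0x4600 (big)
  top 6b → 0x11 → neg [R]
  rd: (w>>8)&0x3=0x2 → r2

r2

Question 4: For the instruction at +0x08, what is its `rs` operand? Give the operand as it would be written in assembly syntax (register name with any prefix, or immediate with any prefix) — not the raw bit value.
r2

off 0x08: read 93 80 as big → 0x9380
  opcode bits[15:10]=0x24: xor/RR
  [9:8] rd=3 = r3
  [7:6] rs=2 = r2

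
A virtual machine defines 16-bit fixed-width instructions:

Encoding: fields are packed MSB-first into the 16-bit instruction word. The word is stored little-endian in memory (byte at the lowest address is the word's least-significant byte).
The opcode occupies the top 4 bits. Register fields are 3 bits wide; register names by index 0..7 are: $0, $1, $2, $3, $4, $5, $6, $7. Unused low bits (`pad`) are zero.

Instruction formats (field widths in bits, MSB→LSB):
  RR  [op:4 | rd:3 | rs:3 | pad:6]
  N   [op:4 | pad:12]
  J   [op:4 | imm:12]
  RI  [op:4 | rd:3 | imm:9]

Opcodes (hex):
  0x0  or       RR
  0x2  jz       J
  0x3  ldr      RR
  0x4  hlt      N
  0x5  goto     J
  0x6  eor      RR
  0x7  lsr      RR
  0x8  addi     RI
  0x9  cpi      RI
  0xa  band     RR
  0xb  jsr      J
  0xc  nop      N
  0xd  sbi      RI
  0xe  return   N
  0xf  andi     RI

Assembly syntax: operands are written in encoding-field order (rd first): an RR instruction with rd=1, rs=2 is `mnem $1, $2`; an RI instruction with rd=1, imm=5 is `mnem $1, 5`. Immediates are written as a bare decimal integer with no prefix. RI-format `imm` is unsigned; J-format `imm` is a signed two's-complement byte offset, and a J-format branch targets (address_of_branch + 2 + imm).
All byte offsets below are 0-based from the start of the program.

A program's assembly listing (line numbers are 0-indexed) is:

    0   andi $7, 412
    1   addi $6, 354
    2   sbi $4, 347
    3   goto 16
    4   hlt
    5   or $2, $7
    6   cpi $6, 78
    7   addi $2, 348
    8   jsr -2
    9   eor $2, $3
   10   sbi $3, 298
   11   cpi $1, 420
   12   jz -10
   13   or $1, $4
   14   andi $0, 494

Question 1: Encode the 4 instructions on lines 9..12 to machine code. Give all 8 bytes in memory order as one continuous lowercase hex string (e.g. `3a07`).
L9: eor op=0x6:4|rd=2:3|rs=3:3|pad=0:6 ⇒ 0x64c0 ⇒ little c0 64
L10: sbi op=0xd:4|rd=3:3|imm=298:9 ⇒ 0xd72a ⇒ little 2a d7
L11: cpi op=0x9:4|rd=1:3|imm=420:9 ⇒ 0x93a4 ⇒ little a4 93
L12: jz op=0x2:4|imm=-10:12 ⇒ 0x2ff6 ⇒ little f6 2f

c0642ad7a493f62f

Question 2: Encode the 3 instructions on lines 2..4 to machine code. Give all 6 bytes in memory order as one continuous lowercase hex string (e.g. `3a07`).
5bd910500040

2. sbi fields op=0xd:4|rd=4:3|imm=347:9 → word d95bh → 5b d9
3. goto fields op=0x5:4|imm=16:12 → word 5010h → 10 50
4. hlt fields op=0x4:4|pad=0:12 → word 4000h → 00 40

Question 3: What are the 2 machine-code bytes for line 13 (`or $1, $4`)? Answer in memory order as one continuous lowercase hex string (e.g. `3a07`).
line 13 (or): pack op=0x0:4|rd=1:3|rs=4:3|pad=0:6 = 0x0300; little→ 00 03

0003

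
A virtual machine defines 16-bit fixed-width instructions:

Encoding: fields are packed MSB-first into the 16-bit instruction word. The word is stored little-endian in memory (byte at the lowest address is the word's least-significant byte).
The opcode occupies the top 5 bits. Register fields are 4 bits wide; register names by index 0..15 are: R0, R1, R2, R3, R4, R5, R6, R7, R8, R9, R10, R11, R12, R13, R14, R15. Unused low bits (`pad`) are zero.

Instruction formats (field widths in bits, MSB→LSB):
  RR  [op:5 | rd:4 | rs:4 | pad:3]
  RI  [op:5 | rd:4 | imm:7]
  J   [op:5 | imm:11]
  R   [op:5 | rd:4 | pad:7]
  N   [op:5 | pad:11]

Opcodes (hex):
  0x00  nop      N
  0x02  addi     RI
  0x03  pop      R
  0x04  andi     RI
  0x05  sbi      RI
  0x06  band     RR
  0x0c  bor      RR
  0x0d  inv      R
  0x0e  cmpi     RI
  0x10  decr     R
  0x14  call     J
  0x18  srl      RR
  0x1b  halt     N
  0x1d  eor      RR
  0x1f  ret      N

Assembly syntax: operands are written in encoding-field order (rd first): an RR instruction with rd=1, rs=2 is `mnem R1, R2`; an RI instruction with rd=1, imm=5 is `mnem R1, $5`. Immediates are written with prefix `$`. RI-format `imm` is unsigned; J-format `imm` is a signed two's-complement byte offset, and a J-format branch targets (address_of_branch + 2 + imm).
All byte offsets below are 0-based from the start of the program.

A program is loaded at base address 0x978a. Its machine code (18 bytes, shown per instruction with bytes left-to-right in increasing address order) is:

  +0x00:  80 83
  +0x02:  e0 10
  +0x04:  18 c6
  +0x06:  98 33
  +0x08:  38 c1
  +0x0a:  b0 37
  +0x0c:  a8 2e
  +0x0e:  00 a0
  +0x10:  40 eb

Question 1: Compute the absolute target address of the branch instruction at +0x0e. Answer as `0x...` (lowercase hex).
0x979a

+0x0e: 00 a0 ⇒ word 0xa000 (little)
  op=0xa000>>11=0x14 ⇒ call (J)
  [10:0] imm=0 = $0
  target = base 0x978a + off 0x0e + 2 + imm 0 = 0x979a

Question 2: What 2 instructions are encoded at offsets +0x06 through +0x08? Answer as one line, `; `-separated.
band R7, R3; srl R2, R7

+0x06: 98 33 ⇒ word 0x3398 (little)
  opcode bits[15:11]=0x6: band/RR
  rd@[10:7]=0x7 ⇒ R7
  rs@[6:3]=0x3 ⇒ R3
+0x08: 38 c1 ⇒ word 0xc138 (little)
  opcode bits[15:11]=0x18: srl/RR
  rd@[10:7]=0x2 ⇒ R2
  rs@[6:3]=0x7 ⇒ R7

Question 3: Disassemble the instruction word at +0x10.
off 0x10: read 40 eb as little → 0xeb40
  top 5b → 0x1d → eor [RR]
  rd: (w>>7)&0xf=0x6 → R6
  rs: (w>>3)&0xf=0x8 → R8

eor R6, R8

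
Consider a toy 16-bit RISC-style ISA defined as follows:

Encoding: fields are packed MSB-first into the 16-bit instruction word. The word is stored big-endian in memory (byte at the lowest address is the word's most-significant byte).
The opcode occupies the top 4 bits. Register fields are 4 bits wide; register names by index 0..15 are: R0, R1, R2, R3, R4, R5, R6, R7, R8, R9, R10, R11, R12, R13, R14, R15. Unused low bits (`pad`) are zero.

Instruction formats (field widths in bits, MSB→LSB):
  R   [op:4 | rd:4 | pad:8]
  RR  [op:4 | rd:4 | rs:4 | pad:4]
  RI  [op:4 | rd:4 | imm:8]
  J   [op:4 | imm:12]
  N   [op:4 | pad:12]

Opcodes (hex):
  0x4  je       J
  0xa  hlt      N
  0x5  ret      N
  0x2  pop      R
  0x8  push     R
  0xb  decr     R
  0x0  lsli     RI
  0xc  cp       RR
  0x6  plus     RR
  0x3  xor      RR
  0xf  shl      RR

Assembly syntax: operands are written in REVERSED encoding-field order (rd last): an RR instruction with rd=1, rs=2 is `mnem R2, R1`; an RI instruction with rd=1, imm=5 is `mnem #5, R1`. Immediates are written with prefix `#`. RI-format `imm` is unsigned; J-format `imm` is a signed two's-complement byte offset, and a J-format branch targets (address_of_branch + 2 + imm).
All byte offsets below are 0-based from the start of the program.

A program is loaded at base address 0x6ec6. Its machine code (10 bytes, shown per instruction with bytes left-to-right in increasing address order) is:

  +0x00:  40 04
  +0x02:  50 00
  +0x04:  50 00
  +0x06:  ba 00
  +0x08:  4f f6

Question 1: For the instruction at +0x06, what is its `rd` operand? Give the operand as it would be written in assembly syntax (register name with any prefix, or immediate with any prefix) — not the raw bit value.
@+06  big-endian(ba 00) = 0xba00
  opcode bits[15:12]=0xb: decr/R
  [11:8] rd=10 = R10

R10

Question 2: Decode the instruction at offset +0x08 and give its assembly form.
+0x08: 4f f6 ⇒ word 0x4ff6 (big)
  top 4b → 0x4 → je [J]
  imm@[11:0]=0xff6 (s12→-10) ⇒ #-10

je #-10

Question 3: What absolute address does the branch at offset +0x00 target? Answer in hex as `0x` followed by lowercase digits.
[00] 40 04 → 0x4004
  opcode bits[15:12]=0x4: je/J
  [11:0] imm=4 = #4
  target = base 0x6ec6 + off 0x00 + 2 + imm 4 = 0x6ecc

0x6ecc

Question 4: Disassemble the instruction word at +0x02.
[02] 50 00 → 0x5000
  top 4b → 0x5 → ret [N]

ret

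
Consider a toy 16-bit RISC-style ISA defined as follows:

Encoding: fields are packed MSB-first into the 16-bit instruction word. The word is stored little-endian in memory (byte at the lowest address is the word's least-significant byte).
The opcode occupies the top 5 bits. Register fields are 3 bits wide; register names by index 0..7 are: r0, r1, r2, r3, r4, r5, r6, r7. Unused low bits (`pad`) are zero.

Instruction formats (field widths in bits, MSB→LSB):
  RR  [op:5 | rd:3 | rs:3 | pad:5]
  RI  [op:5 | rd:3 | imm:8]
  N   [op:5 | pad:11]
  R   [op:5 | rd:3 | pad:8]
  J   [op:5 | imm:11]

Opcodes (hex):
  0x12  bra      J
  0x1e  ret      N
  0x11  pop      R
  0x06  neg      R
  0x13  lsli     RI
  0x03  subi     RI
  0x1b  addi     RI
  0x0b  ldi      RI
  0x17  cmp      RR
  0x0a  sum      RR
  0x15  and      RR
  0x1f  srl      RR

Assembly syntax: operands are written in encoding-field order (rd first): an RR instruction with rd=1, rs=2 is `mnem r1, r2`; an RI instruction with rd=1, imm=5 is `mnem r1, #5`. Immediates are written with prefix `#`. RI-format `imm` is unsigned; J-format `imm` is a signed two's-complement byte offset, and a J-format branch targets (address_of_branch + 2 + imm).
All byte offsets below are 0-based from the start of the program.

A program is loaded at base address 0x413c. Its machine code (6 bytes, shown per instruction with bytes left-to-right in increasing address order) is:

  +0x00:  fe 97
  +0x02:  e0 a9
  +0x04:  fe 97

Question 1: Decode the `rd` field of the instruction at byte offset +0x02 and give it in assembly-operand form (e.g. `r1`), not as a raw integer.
r1

+0x02: e0 a9 ⇒ word 0xa9e0 (little)
  op=0xa9e0>>11=0x15 ⇒ and (RR)
  [10:8] rd=1 = r1
  [7:5] rs=7 = r7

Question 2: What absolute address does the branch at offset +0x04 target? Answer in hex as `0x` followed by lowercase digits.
0x4140

+0x04: fe 97 ⇒ word 0x97fe (little)
  top 5b → 0x12 → bra [J]
  imm: (w>>0)&0x7ff=0x7fe (s11→-2) → #-2
  target = base 0x413c + off 0x04 + 2 + imm -2 = 0x4140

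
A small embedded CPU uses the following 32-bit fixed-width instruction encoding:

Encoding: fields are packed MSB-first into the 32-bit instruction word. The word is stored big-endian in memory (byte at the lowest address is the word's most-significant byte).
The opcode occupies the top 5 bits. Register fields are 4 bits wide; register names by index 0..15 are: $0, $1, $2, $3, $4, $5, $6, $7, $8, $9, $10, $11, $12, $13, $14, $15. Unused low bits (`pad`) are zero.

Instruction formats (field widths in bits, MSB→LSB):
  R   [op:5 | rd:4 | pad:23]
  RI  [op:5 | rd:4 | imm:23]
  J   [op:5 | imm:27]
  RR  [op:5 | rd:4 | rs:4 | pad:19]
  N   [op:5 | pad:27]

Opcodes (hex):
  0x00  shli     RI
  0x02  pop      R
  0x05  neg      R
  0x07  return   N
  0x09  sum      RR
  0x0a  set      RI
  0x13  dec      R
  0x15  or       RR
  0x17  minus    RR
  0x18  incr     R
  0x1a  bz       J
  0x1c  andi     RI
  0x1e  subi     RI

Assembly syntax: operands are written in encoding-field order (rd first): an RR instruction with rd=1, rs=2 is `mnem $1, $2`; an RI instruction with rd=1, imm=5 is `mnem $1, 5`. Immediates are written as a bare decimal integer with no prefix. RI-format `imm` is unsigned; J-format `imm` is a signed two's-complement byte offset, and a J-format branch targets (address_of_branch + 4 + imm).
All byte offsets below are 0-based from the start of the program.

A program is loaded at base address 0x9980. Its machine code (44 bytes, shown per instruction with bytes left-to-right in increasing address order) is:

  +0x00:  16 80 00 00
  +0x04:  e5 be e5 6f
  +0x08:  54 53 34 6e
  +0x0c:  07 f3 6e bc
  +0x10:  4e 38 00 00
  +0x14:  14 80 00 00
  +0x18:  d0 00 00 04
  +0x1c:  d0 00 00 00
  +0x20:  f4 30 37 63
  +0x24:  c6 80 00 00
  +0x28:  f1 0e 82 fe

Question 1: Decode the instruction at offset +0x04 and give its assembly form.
off 0x04: read e5 be e5 6f as big → 0xe5bee56f
  op=0xe5bee56f>>27=0x1c ⇒ andi (RI)
  rd@[26:23]=0xb ⇒ $11
  imm@[22:0]=0x3ee56f ⇒ 4121967

andi $11, 4121967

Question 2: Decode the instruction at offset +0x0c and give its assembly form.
shli $15, 7564988

[0c] 07 f3 6e bc → 0x07f36ebc
  opcode bits[31:27]=0x0: shli/RI
  rd@[26:23]=0xf ⇒ $15
  imm@[22:0]=0x736ebc ⇒ 7564988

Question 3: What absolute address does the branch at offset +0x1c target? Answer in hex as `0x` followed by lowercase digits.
off 0x1c: read d0 00 00 00 as big → 0xd0000000
  top 5b → 0x1a → bz [J]
  [26:0] imm=0 = 0
  target = base 0x9980 + off 0x1c + 4 + imm 0 = 0x99a0

0x99a0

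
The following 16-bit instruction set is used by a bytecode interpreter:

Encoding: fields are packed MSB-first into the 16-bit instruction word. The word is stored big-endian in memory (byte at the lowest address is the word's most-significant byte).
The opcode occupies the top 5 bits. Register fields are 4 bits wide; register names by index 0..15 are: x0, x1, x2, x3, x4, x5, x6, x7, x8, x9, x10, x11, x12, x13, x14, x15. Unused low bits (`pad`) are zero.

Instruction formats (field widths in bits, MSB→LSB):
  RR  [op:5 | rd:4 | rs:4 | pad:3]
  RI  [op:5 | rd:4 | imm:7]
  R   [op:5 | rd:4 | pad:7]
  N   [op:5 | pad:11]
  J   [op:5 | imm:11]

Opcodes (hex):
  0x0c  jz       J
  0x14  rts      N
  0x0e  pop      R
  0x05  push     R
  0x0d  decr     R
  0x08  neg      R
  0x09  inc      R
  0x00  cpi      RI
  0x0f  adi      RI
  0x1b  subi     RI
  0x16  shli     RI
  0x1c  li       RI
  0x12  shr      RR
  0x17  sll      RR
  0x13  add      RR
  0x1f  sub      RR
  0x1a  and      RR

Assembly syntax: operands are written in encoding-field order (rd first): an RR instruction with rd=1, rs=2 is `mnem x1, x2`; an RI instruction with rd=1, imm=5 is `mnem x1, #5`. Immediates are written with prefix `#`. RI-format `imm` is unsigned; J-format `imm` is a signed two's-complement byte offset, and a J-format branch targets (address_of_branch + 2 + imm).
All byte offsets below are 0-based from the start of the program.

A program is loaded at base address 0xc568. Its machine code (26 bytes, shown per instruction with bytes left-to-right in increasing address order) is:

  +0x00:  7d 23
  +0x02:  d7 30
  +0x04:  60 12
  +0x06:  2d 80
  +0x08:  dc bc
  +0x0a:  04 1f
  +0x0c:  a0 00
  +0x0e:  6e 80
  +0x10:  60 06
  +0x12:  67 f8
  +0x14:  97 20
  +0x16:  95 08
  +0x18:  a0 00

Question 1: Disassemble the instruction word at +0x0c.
rts

[0c] a0 00 → 0xa000
  op=0xa000>>11=0x14 ⇒ rts (N)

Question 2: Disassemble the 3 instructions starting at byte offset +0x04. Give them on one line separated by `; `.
jz #18; push x11; subi x9, #60

[04] 60 12 → 0x6012
  opcode bits[15:11]=0xc: jz/J
  imm: (w>>0)&0x7ff=0x12 → #18
[06] 2d 80 → 0x2d80
  opcode bits[15:11]=0x5: push/R
  rd: (w>>7)&0xf=0xb → x11
[08] dc bc → 0xdcbc
  opcode bits[15:11]=0x1b: subi/RI
  rd: (w>>7)&0xf=0x9 → x9
  imm: (w>>0)&0x7f=0x3c → #60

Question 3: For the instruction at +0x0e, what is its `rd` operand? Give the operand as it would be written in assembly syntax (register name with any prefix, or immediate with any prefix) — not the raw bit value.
x13

off 0x0e: read 6e 80 as big → 0x6e80
  opcode bits[15:11]=0xd: decr/R
  rd: (w>>7)&0xf=0xd → x13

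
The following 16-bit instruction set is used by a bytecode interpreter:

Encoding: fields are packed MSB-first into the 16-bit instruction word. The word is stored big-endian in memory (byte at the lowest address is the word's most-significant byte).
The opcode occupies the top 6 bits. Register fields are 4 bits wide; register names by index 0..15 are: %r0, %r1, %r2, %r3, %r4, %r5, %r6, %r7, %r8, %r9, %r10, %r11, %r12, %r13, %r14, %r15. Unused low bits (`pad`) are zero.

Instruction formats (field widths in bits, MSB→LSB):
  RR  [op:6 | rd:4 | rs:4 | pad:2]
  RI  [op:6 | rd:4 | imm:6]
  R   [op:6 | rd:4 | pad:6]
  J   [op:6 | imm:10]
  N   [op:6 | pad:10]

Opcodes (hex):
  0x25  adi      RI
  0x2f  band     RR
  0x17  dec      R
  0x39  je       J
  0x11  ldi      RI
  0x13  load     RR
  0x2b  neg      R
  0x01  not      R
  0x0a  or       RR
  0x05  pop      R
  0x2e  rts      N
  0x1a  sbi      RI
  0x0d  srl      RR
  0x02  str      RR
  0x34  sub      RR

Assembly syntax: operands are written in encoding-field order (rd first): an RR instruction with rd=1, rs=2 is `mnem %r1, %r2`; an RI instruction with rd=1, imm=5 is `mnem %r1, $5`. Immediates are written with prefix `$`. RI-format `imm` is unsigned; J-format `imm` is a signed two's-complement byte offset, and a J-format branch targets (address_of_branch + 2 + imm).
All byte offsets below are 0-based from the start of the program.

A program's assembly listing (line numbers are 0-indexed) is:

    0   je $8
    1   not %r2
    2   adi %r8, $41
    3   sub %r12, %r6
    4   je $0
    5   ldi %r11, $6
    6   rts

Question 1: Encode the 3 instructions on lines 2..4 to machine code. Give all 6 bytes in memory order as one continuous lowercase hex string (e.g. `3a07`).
2. adi fields op=0x25:6|rd=8:4|imm=41:6 → word 9629h → 96 29
3. sub fields op=0x34:6|rd=12:4|rs=6:4|pad=0:2 → word d318h → d3 18
4. je fields op=0x39:6|imm=0:10 → word e400h → e4 00

9629d318e400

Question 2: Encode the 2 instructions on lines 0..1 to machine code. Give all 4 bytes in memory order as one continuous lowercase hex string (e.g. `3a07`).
L0: je op=0x39:6|imm=8:10 ⇒ 0xe408 ⇒ big e4 08
L1: not op=0x1:6|rd=2:4|pad=0:6 ⇒ 0x0480 ⇒ big 04 80

e4080480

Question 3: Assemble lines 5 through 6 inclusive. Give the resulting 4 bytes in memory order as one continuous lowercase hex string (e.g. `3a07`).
L5: ldi op=0x11:6|rd=11:4|imm=6:6 ⇒ 0x46c6 ⇒ big 46 c6
L6: rts op=0x2e:6|pad=0:10 ⇒ 0xb800 ⇒ big b8 00

46c6b800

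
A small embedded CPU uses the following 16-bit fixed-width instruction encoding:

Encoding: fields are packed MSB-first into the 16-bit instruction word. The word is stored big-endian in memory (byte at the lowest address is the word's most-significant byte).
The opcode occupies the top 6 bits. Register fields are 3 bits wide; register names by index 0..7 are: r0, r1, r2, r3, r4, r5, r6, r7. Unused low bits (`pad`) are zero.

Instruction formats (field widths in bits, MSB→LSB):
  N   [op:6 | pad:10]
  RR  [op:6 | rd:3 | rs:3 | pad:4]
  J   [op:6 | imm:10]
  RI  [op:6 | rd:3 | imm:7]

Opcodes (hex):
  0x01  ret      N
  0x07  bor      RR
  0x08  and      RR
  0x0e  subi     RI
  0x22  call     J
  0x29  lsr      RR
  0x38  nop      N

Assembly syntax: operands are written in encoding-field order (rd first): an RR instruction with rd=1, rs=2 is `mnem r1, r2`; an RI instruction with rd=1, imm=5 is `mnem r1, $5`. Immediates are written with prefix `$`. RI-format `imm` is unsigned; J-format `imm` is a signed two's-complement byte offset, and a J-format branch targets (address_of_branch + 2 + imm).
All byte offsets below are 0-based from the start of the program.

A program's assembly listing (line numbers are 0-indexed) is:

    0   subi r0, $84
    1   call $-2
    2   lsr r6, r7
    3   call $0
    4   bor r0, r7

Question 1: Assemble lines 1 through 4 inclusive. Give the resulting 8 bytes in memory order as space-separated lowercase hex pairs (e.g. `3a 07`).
8b fe a7 70 88 00 1c 70

1. call fields op=0x22:6|imm=-2:10 → word 8bfeh → 8b fe
2. lsr fields op=0x29:6|rd=6:3|rs=7:3|pad=0:4 → word a770h → a7 70
3. call fields op=0x22:6|imm=0:10 → word 8800h → 88 00
4. bor fields op=0x7:6|rd=0:3|rs=7:3|pad=0:4 → word 1c70h → 1c 70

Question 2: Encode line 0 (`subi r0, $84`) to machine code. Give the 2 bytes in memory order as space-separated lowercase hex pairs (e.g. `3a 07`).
line 0 (subi): pack op=0xe:6|rd=0:3|imm=84:7 = 0x3854; big→ 38 54

38 54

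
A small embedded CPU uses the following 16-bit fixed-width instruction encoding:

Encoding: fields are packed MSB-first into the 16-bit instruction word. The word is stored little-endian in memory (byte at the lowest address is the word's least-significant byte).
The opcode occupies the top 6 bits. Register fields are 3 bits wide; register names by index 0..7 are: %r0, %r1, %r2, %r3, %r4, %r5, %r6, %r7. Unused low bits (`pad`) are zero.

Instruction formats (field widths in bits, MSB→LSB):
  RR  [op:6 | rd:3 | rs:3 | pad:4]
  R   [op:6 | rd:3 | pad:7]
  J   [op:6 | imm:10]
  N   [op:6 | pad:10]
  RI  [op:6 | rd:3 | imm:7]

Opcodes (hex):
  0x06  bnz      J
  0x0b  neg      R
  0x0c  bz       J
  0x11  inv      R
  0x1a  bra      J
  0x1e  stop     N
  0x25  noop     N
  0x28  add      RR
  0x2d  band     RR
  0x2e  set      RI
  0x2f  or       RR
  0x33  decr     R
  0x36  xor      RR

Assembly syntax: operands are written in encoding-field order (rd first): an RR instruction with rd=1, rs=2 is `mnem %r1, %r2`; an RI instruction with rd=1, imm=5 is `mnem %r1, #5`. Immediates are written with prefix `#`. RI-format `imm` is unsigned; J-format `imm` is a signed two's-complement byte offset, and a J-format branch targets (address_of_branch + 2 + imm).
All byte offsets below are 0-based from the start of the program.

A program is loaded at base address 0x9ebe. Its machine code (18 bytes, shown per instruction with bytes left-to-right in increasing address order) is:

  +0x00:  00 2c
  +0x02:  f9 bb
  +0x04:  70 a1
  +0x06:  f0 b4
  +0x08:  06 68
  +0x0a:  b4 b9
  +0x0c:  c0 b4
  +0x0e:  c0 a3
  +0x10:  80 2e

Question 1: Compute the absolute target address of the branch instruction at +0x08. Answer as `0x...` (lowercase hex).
0x9ece

@+08  little-endian(06 68) = 0x6806
  op=0x6806>>10=0x1a ⇒ bra (J)
  imm@[9:0]=0x6 ⇒ #6
  target = base 0x9ebe + off 0x08 + 2 + imm 6 = 0x9ece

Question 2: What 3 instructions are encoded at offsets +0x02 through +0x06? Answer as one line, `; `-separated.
set %r7, #121; add %r2, %r7; band %r1, %r7

off 0x02: read f9 bb as little → 0xbbf9
  opcode bits[15:10]=0x2e: set/RI
  rd: (w>>7)&0x7=0x7 → %r7
  imm: (w>>0)&0x7f=0x79 → #121
off 0x04: read 70 a1 as little → 0xa170
  opcode bits[15:10]=0x28: add/RR
  rd: (w>>7)&0x7=0x2 → %r2
  rs: (w>>4)&0x7=0x7 → %r7
off 0x06: read f0 b4 as little → 0xb4f0
  opcode bits[15:10]=0x2d: band/RR
  rd: (w>>7)&0x7=0x1 → %r1
  rs: (w>>4)&0x7=0x7 → %r7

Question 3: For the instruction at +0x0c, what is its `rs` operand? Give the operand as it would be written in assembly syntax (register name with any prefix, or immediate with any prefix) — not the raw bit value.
@+0c  little-endian(c0 b4) = 0xb4c0
  op=0xb4c0>>10=0x2d ⇒ band (RR)
  rd: (w>>7)&0x7=0x1 → %r1
  rs: (w>>4)&0x7=0x4 → %r4

%r4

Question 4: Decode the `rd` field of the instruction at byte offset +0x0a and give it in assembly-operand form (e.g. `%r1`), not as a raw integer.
%r3

[0a] b4 b9 → 0xb9b4
  opcode bits[15:10]=0x2e: set/RI
  rd: (w>>7)&0x7=0x3 → %r3
  imm: (w>>0)&0x7f=0x34 → #52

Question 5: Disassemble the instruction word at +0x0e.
[0e] c0 a3 → 0xa3c0
  top 6b → 0x28 → add [RR]
  rd: (w>>7)&0x7=0x7 → %r7
  rs: (w>>4)&0x7=0x4 → %r4

add %r7, %r4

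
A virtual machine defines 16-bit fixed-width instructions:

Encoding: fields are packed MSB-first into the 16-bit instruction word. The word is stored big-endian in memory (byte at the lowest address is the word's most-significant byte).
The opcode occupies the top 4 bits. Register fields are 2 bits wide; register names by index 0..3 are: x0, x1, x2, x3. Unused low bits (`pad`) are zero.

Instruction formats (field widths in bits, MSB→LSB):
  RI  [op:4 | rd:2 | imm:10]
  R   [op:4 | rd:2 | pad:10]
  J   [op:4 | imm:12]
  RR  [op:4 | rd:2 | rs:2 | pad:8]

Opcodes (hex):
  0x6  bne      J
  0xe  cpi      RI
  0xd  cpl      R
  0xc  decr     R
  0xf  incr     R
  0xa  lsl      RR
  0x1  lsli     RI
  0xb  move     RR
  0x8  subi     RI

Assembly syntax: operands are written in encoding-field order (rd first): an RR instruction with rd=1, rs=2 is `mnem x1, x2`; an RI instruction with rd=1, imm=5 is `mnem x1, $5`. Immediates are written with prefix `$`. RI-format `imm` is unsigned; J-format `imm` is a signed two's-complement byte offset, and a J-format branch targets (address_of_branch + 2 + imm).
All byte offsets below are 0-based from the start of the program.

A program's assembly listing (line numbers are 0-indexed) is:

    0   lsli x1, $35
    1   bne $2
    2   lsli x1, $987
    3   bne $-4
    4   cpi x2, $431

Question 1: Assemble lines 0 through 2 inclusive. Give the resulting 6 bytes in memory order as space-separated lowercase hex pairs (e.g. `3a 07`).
0. lsli fields op=0x1:4|rd=1:2|imm=35:10 → word 1423h → 14 23
1. bne fields op=0x6:4|imm=2:12 → word 6002h → 60 02
2. lsli fields op=0x1:4|rd=1:2|imm=987:10 → word 17dbh → 17 db

14 23 60 02 17 db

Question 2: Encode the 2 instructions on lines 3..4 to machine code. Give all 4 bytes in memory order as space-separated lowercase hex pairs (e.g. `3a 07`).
3. bne fields op=0x6:4|imm=-4:12 → word 6ffch → 6f fc
4. cpi fields op=0xe:4|rd=2:2|imm=431:10 → word e9afh → e9 af

6f fc e9 af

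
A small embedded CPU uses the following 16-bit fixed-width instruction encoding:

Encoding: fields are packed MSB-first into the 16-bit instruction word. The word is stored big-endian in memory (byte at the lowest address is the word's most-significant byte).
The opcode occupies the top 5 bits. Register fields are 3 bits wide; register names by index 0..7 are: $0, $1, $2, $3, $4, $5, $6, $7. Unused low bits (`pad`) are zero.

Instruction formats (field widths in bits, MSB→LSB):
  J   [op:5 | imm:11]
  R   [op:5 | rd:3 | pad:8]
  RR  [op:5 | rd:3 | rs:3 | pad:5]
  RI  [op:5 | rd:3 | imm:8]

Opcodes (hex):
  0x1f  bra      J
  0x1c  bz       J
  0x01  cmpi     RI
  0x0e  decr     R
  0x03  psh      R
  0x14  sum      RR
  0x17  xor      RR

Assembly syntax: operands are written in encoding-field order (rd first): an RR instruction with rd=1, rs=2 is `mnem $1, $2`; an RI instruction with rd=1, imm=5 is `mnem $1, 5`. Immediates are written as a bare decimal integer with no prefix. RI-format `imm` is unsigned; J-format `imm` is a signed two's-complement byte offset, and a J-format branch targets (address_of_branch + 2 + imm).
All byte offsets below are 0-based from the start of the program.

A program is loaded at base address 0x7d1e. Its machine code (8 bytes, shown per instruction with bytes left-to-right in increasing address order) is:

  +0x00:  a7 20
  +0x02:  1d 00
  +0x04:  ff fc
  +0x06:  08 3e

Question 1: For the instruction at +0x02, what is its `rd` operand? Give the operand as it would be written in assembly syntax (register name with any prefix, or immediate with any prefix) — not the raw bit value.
@+02  big-endian(1d 00) = 0x1d00
  op=0x1d00>>11=0x3 ⇒ psh (R)
  rd@[10:8]=0x5 ⇒ $5

$5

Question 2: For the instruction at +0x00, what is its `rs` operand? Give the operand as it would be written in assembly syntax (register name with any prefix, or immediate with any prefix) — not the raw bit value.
$1

[00] a7 20 → 0xa720
  opcode bits[15:11]=0x14: sum/RR
  [10:8] rd=7 = $7
  [7:5] rs=1 = $1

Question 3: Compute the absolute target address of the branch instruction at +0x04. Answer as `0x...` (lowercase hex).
0x7d20

@+04  big-endian(ff fc) = 0xfffc
  op=0xfffc>>11=0x1f ⇒ bra (J)
  [10:0] imm=2044 (s11→-4) = -4
  target = base 0x7d1e + off 0x04 + 2 + imm -4 = 0x7d20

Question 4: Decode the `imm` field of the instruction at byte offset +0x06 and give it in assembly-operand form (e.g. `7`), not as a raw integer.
62

off 0x06: read 08 3e as big → 0x083e
  opcode bits[15:11]=0x1: cmpi/RI
  rd: (w>>8)&0x7=0x0 → $0
  imm: (w>>0)&0xff=0x3e → 62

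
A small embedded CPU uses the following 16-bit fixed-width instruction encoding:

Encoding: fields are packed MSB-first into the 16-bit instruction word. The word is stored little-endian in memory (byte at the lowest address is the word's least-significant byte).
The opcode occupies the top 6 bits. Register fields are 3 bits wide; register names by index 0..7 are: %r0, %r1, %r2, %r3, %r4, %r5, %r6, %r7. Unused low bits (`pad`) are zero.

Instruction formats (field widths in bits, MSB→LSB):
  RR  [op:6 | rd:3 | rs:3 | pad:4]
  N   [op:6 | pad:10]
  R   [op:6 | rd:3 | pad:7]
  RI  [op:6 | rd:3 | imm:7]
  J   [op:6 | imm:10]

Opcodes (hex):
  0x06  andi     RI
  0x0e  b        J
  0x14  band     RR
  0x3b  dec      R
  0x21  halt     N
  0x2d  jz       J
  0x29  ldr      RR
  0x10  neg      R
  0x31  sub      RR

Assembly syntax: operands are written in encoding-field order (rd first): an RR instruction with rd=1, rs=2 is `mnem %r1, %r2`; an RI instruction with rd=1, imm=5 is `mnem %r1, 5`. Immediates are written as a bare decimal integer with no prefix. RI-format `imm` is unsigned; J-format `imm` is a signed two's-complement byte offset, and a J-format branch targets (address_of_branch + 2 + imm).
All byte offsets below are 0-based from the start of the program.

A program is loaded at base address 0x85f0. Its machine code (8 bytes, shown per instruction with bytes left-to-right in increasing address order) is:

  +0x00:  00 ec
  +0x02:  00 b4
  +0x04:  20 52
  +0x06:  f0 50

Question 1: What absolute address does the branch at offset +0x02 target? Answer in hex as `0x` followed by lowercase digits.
+0x02: 00 b4 ⇒ word 0xb400 (little)
  op=0xb400>>10=0x2d ⇒ jz (J)
  imm@[9:0]=0x0 ⇒ 0
  target = base 0x85f0 + off 0x02 + 2 + imm 0 = 0x85f4

0x85f4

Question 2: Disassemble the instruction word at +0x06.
band %r1, %r7

off 0x06: read f0 50 as little → 0x50f0
  opcode bits[15:10]=0x14: band/RR
  rd: (w>>7)&0x7=0x1 → %r1
  rs: (w>>4)&0x7=0x7 → %r7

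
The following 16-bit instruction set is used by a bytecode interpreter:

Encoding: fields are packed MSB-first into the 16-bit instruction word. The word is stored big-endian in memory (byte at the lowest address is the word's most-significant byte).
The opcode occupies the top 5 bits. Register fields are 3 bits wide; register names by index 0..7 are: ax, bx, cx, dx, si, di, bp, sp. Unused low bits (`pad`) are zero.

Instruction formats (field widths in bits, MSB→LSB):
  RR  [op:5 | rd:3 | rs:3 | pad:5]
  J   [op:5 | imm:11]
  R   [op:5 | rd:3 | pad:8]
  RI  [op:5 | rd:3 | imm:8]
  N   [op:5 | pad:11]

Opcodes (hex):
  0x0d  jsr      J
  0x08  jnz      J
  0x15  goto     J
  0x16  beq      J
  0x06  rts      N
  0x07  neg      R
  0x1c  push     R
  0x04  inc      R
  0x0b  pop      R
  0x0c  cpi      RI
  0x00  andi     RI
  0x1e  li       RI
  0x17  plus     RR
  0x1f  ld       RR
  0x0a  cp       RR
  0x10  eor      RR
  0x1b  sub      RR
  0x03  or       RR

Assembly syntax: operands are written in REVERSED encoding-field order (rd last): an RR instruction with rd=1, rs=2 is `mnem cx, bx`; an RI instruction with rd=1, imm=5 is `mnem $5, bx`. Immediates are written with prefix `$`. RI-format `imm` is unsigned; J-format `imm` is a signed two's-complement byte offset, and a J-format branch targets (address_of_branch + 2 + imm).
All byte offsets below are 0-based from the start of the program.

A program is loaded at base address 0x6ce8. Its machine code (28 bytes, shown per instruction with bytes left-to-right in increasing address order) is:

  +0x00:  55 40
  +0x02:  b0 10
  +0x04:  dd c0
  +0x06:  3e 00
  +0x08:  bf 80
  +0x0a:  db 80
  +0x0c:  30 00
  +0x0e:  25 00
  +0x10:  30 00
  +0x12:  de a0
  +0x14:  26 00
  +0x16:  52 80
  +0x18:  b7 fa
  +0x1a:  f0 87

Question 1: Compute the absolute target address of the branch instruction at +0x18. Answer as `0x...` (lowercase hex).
0x6cfc

off 0x18: read b7 fa as big → 0xb7fa
  opcode bits[15:11]=0x16: beq/J
  imm: (w>>0)&0x7ff=0x7fa (s11→-6) → $-6
  target = base 0x6ce8 + off 0x18 + 2 + imm -6 = 0x6cfc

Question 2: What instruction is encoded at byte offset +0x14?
off 0x14: read 26 00 as big → 0x2600
  top 5b → 0x4 → inc [R]
  rd: (w>>8)&0x7=0x6 → bp

inc bp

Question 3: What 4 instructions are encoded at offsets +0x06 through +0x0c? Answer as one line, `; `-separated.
[06] 3e 00 → 0x3e00
  op=0x3e00>>11=0x7 ⇒ neg (R)
  [10:8] rd=6 = bp
[08] bf 80 → 0xbf80
  op=0xbf80>>11=0x17 ⇒ plus (RR)
  [10:8] rd=7 = sp
  [7:5] rs=4 = si
[0a] db 80 → 0xdb80
  op=0xdb80>>11=0x1b ⇒ sub (RR)
  [10:8] rd=3 = dx
  [7:5] rs=4 = si
[0c] 30 00 → 0x3000
  op=0x3000>>11=0x6 ⇒ rts (N)

neg bp; plus si, sp; sub si, dx; rts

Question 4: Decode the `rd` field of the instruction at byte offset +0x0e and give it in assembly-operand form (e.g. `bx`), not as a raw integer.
@+0e  big-endian(25 00) = 0x2500
  op=0x2500>>11=0x4 ⇒ inc (R)
  [10:8] rd=5 = di

di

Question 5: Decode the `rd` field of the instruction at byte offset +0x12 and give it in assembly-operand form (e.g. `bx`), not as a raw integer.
bp

@+12  big-endian(de a0) = 0xdea0
  top 5b → 0x1b → sub [RR]
  [10:8] rd=6 = bp
  [7:5] rs=5 = di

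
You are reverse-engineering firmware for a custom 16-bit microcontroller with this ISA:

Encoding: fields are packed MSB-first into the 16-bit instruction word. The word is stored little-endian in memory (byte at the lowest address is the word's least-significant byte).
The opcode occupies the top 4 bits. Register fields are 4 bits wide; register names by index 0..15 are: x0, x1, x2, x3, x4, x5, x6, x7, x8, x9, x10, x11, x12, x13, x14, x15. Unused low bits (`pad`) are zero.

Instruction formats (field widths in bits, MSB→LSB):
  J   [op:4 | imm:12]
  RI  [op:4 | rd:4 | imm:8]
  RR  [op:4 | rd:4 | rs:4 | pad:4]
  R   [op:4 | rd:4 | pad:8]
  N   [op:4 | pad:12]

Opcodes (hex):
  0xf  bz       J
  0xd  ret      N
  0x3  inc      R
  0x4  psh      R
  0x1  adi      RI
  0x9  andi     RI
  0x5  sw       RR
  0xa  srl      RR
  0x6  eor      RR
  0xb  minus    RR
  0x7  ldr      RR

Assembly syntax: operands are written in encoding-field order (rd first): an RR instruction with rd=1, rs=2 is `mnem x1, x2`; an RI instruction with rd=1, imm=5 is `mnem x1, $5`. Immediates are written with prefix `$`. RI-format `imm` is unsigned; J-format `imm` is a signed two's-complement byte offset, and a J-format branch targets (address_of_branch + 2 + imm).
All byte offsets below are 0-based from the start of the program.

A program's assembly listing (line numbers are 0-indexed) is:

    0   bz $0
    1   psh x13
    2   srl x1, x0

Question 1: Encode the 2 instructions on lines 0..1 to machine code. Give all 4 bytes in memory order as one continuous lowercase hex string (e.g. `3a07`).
line 0 (bz): pack op=0xf:4|imm=0:12 = 0xf000; little→ 00 f0
line 1 (psh): pack op=0x4:4|rd=13:4|pad=0:8 = 0x4d00; little→ 00 4d

00f0004d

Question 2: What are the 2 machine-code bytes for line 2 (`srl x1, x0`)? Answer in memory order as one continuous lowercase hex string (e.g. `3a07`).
00a1

line 2 (srl): pack op=0xa:4|rd=1:4|rs=0:4|pad=0:4 = 0xa100; little→ 00 a1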